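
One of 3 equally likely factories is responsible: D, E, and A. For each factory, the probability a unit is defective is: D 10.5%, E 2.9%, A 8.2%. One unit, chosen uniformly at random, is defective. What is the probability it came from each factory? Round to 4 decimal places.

D 0.4861, E 0.1343, A 0.3796

Since the prior is uniform, the posterior is proportional to the likelihood:
  D: 0.105
  E: 0.029
  A: 0.082
Normalizing constant = 0.216.
P(D | defective) = 0.105/0.216 ≈ 0.4861
P(E | defective) = 0.029/0.216 ≈ 0.1343
P(A | defective) = 0.082/0.216 ≈ 0.3796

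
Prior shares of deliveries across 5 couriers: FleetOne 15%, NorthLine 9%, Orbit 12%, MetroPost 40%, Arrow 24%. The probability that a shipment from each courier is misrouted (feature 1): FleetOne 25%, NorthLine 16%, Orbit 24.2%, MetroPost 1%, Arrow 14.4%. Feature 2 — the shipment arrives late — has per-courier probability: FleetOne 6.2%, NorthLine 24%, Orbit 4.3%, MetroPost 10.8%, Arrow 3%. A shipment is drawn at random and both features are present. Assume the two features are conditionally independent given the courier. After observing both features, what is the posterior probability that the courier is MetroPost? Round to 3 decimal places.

Compute prior × likelihood for every hypothesis:
  FleetOne: 0.15 × 0.25 × 0.062 = 0.002325
  NorthLine: 0.09 × 0.16 × 0.24 = 0.003456
  Orbit: 0.12 × 0.242 × 0.043 = 0.00124872
  MetroPost: 0.4 × 0.01 × 0.108 = 0.000432
  Arrow: 0.24 × 0.144 × 0.03 = 0.0010368
Sum = 0.00849852.
P(MetroPost | evidence) = 0.000432 / 0.00849852 ≈ 0.051.

0.051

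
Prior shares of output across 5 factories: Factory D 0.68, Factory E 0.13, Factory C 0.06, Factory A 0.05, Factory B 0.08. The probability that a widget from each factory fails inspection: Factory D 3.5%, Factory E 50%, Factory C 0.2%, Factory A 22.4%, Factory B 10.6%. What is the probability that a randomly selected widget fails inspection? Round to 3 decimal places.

Unnormalized posteriors (prior × likelihood):
  Factory D: 0.68 × 0.035 = 0.0238
  Factory E: 0.13 × 0.5 = 0.065
  Factory C: 0.06 × 0.002 = 0.00012
  Factory A: 0.05 × 0.224 = 0.0112
  Factory B: 0.08 × 0.106 = 0.00848
P(nonconforming) = 0.0238 + 0.065 + 0.00012 + 0.0112 + 0.00848 = 0.1086 → 0.109.

0.109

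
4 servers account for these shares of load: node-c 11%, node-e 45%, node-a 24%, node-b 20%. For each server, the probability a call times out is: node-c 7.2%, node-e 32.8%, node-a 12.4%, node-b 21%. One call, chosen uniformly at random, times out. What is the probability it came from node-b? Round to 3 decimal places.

Compute prior × likelihood for every hypothesis:
  node-c: 0.11 × 0.072 = 0.00792
  node-e: 0.45 × 0.328 = 0.1476
  node-a: 0.24 × 0.124 = 0.02976
  node-b: 0.2 × 0.21 = 0.042
Total = 0.22728.
P(node-b | evidence) = 0.042 / 0.22728 ≈ 0.185.

0.185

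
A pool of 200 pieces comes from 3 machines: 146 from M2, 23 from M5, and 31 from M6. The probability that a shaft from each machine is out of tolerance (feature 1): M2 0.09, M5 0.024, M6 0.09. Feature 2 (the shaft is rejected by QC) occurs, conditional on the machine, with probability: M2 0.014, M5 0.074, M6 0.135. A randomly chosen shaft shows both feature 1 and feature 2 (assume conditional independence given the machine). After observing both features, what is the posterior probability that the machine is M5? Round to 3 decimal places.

Compute prior × likelihood for every hypothesis:
  M2: 0.73 × 0.09 × 0.014 = 0.0009198
  M5: 0.115 × 0.024 × 0.074 = 0.00020424
  M6: 0.155 × 0.09 × 0.135 = 0.00188325
Sum = 0.00300729.
P(M5 | evidence) = 0.00020424 / 0.00300729 ≈ 0.068.

0.068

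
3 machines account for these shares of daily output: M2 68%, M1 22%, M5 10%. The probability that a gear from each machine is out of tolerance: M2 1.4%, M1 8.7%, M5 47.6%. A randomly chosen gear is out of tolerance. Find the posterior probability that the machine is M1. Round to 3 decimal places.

0.251

By Bayes' rule, posterior ∝ prior × likelihood:
  M2: 0.68 × 0.014 = 0.00952
  M1: 0.22 × 0.087 = 0.01914
  M5: 0.1 × 0.476 = 0.0476
Normalizing constant = 0.07626.
P(M1 | evidence) = 0.01914 / 0.07626 ≈ 0.251.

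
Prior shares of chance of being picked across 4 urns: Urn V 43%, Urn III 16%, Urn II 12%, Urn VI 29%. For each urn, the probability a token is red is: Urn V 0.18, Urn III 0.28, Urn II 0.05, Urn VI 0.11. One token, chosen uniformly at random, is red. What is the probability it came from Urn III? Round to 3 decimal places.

0.280

Compute prior × likelihood for every hypothesis:
  Urn V: 0.43 × 0.18 = 0.0774
  Urn III: 0.16 × 0.28 = 0.0448
  Urn II: 0.12 × 0.05 = 0.006
  Urn VI: 0.29 × 0.11 = 0.0319
Normalizing constant = 0.1601.
P(Urn III | evidence) = 0.0448 / 0.1601 ≈ 0.280.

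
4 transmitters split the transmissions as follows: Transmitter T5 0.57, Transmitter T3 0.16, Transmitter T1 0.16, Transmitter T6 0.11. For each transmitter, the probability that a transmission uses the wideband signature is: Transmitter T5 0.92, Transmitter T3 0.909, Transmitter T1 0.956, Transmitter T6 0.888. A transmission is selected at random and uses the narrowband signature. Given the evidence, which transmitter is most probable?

Taking complements, P(narrowband | each) = Transmitter T5 0.08, Transmitter T3 0.091, Transmitter T1 0.044, Transmitter T6 0.112.
Unnormalized posteriors (prior × likelihood):
  Transmitter T5: 0.57 × 0.08 = 0.0456
  Transmitter T3: 0.16 × 0.091 = 0.01456
  Transmitter T1: 0.16 × 0.044 = 0.00704
  Transmitter T6: 0.11 × 0.112 = 0.01232
Normalizing constant = 0.07952.
Largest term belongs to Transmitter T5, so Transmitter T5 is most probable.

Transmitter T5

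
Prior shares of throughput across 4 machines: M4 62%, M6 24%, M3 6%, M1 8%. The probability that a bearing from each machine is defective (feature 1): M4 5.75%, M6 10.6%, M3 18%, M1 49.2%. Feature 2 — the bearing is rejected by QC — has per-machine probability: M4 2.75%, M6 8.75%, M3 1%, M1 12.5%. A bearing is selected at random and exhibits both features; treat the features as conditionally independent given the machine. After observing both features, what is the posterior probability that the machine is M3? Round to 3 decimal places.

0.013

Prior × likelihood for each hypothesis:
  M4: 0.62 × 0.0575 × 0.0275 = 0.000980375
  M6: 0.24 × 0.106 × 0.0875 = 0.002226
  M3: 0.06 × 0.18 × 0.01 = 0.000108
  M1: 0.08 × 0.492 × 0.125 = 0.00492
Normalizing constant = 0.008234375.
P(M3 | evidence) = 0.000108 / 0.008234375 ≈ 0.013.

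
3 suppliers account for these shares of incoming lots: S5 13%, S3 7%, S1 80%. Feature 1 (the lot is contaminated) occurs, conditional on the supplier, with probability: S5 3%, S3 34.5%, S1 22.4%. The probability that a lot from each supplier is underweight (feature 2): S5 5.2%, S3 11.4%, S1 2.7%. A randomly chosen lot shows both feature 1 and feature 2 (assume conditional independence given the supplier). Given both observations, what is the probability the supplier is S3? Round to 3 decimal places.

0.353

Unnormalized posteriors (prior × likelihood):
  S5: 0.13 × 0.03 × 0.052 = 0.0002028
  S3: 0.07 × 0.345 × 0.114 = 0.0027531
  S1: 0.8 × 0.224 × 0.027 = 0.0048384
Sum = 0.0077943.
P(S3 | evidence) = 0.0027531 / 0.0077943 ≈ 0.353.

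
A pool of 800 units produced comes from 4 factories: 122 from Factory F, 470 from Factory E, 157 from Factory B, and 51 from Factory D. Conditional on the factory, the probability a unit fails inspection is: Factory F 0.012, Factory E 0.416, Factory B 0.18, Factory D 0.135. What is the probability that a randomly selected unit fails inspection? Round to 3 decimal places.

0.290

Prior × likelihood for each hypothesis:
  Factory F: 0.1525 × 0.012 = 0.00183
  Factory E: 0.5875 × 0.416 = 0.2444
  Factory B: 0.19625 × 0.18 = 0.035325
  Factory D: 0.06375 × 0.135 = 0.00860625
P(nonconforming) = 0.00183 + 0.2444 + 0.035325 + 0.00860625 = 0.29016125 → 0.290.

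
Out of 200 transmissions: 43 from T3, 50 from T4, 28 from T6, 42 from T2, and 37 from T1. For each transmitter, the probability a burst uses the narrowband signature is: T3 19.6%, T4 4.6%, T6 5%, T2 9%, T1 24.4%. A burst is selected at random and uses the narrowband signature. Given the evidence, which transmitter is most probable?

By Bayes' rule, posterior ∝ prior × likelihood:
  T3: 0.215 × 0.196 = 0.04214
  T4: 0.25 × 0.046 = 0.0115
  T6: 0.14 × 0.05 = 0.007
  T2: 0.21 × 0.09 = 0.0189
  T1: 0.185 × 0.244 = 0.04514
Sum = 0.12468.
Largest term belongs to T1, so T1 is most probable.

T1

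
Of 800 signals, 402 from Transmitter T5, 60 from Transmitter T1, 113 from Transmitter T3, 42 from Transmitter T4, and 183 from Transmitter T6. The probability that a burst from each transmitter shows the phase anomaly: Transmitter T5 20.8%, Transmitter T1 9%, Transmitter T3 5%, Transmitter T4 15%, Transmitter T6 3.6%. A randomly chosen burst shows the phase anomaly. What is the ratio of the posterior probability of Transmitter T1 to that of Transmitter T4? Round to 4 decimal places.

By Bayes' rule, posterior ∝ prior × likelihood:
  Transmitter T5: 0.5025 × 0.208 = 0.10452
  Transmitter T1: 0.075 × 0.09 = 0.00675
  Transmitter T3: 0.14125 × 0.05 = 0.0070625
  Transmitter T4: 0.0525 × 0.15 = 0.007875
  Transmitter T6: 0.22875 × 0.036 = 0.008235
Sum = 0.1344425.
The ratio is 0.00675 / 0.007875 (the normalizer cancels) = 0.8571.

0.8571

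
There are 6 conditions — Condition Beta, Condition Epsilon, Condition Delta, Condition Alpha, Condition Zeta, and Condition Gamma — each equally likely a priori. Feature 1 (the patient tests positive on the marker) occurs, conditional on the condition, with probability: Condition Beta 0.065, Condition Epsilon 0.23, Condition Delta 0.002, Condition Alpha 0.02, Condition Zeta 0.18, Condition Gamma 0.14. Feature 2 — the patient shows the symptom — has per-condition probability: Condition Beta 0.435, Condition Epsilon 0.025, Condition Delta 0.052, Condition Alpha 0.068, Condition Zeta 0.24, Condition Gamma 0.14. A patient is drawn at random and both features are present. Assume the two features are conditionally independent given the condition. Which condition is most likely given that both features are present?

Since the prior is uniform, the posterior is proportional to the likelihood:
  Condition Beta: 0.065 × 0.435 = 0.028275
  Condition Epsilon: 0.23 × 0.025 = 0.00575
  Condition Delta: 0.002 × 0.052 = 0.000104
  Condition Alpha: 0.02 × 0.068 = 0.00136
  Condition Zeta: 0.18 × 0.24 = 0.0432
  Condition Gamma: 0.14 × 0.14 = 0.0196
Normalizing constant = 0.098289.
Largest term belongs to Condition Zeta, so Condition Zeta is most probable.

Condition Zeta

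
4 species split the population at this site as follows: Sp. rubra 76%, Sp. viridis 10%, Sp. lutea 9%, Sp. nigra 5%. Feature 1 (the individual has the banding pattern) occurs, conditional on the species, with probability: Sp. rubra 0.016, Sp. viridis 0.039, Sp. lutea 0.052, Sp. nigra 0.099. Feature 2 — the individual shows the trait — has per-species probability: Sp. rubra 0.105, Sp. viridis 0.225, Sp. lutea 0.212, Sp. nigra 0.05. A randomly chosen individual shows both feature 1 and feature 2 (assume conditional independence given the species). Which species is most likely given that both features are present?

Sp. rubra

Prior × likelihood for each hypothesis:
  Sp. rubra: 0.76 × 0.016 × 0.105 = 0.0012768
  Sp. viridis: 0.1 × 0.039 × 0.225 = 0.0008775
  Sp. lutea: 0.09 × 0.052 × 0.212 = 0.00099216
  Sp. nigra: 0.05 × 0.099 × 0.05 = 0.0002475
Sum = 0.00339396.
Largest term belongs to Sp. rubra, so Sp. rubra is most probable.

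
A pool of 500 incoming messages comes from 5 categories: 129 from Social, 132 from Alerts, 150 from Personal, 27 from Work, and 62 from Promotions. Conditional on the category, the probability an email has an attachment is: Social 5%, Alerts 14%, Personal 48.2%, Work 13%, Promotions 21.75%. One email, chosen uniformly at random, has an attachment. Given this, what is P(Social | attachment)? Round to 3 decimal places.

0.056

Prior × likelihood for each hypothesis:
  Social: 0.258 × 0.05 = 0.0129
  Alerts: 0.264 × 0.14 = 0.03696
  Personal: 0.3 × 0.482 = 0.1446
  Work: 0.054 × 0.13 = 0.00702
  Promotions: 0.124 × 0.2175 = 0.02697
Total = 0.22845.
P(Social | evidence) = 0.0129 / 0.22845 ≈ 0.056.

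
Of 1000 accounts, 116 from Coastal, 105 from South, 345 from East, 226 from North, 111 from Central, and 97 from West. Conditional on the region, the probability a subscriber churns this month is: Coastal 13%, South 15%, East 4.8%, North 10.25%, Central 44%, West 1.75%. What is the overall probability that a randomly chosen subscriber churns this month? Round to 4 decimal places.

Compute prior × likelihood for every hypothesis:
  Coastal: 0.116 × 0.13 = 0.01508
  South: 0.105 × 0.15 = 0.01575
  East: 0.345 × 0.048 = 0.01656
  North: 0.226 × 0.1025 = 0.023165
  Central: 0.111 × 0.44 = 0.04884
  West: 0.097 × 0.0175 = 0.0016975
P(churn) = 0.01508 + 0.01575 + 0.01656 + 0.023165 + 0.04884 + 0.0016975 = 0.1210925 → 0.1211.

0.1211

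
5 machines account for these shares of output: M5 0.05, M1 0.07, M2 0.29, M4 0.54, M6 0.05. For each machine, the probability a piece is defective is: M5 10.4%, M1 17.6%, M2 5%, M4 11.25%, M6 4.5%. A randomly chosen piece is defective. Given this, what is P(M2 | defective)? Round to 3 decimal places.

Prior × likelihood for each hypothesis:
  M5: 0.05 × 0.104 = 0.0052
  M1: 0.07 × 0.176 = 0.01232
  M2: 0.29 × 0.05 = 0.0145
  M4: 0.54 × 0.1125 = 0.06075
  M6: 0.05 × 0.045 = 0.00225
Normalizing constant = 0.09502.
P(M2 | evidence) = 0.0145 / 0.09502 ≈ 0.153.

0.153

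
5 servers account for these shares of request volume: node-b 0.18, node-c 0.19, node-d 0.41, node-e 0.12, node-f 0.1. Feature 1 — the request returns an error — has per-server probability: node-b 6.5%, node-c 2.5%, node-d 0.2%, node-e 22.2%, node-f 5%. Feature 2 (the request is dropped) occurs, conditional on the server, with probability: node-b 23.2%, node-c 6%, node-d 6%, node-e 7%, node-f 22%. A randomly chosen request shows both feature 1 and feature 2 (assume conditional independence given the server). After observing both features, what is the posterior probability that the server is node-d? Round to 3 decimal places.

By Bayes' rule, posterior ∝ prior × likelihood:
  node-b: 0.18 × 0.065 × 0.232 = 0.0027144
  node-c: 0.19 × 0.025 × 0.06 = 0.000285
  node-d: 0.41 × 0.002 × 0.06 = 0.0000492
  node-e: 0.12 × 0.222 × 0.07 = 0.0018648
  node-f: 0.1 × 0.05 × 0.22 = 0.0011
Total = 0.0060134.
P(node-d | evidence) = 0.0000492 / 0.0060134 ≈ 0.008.

0.008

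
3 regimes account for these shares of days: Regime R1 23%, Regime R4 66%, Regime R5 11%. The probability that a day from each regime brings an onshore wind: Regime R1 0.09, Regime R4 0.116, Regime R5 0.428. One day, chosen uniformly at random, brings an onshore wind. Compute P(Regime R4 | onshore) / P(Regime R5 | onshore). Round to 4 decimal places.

Unnormalized posteriors (prior × likelihood):
  Regime R1: 0.23 × 0.09 = 0.0207
  Regime R4: 0.66 × 0.116 = 0.07656
  Regime R5: 0.11 × 0.428 = 0.04708
Total = 0.14434.
The ratio is 0.07656 / 0.04708 (the normalizer cancels) = 1.6262.

1.6262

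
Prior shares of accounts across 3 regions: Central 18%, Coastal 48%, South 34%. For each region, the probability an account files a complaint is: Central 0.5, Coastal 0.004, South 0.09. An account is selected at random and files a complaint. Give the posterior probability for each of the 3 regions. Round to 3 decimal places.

Central 0.735, Coastal 0.016, South 0.250

Prior × likelihood for each hypothesis:
  Central: 0.18 × 0.5 = 0.09
  Coastal: 0.48 × 0.004 = 0.00192
  South: 0.34 × 0.09 = 0.0306
Total = 0.12252.
P(Central | complaint) = 0.09/0.12252 ≈ 0.735
P(Coastal | complaint) = 0.00192/0.12252 ≈ 0.016
P(South | complaint) = 0.0306/0.12252 ≈ 0.250
(Check: 0.735+0.016+0.250 = 1.001.)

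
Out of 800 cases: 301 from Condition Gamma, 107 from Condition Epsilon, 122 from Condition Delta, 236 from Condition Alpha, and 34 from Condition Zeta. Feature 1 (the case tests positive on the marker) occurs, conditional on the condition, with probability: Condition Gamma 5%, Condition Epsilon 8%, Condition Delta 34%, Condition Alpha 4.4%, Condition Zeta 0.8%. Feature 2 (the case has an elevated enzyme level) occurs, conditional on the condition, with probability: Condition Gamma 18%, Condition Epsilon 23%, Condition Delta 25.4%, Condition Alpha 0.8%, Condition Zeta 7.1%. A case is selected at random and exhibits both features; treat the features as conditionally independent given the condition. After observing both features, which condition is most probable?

By Bayes' rule, posterior ∝ prior × likelihood:
  Condition Gamma: 0.37625 × 0.05 × 0.18 = 0.00338625
  Condition Epsilon: 0.13375 × 0.08 × 0.23 = 0.002461
  Condition Delta: 0.1525 × 0.34 × 0.254 = 0.0131699
  Condition Alpha: 0.295 × 0.044 × 0.008 = 0.00010384
  Condition Zeta: 0.0425 × 0.008 × 0.071 = 0.00002414
Normalizing constant = 0.01914513.
Largest term belongs to Condition Delta, so Condition Delta is most probable.

Condition Delta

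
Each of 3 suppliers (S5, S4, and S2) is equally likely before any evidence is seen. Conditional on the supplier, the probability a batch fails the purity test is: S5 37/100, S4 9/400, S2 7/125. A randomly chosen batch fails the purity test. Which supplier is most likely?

With a uniform prior (1/3 each), posterior ∝ likelihood:
  S5: 0.37
  S4: 0.0225
  S2: 0.056
Total = 0.4485.
Largest term belongs to S5, so S5 is most probable.

S5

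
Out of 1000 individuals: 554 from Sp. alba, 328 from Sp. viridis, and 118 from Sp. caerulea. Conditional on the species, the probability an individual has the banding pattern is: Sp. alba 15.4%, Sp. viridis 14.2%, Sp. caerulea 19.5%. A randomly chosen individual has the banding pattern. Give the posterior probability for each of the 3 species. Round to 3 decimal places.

Sp. alba 0.551, Sp. viridis 0.301, Sp. caerulea 0.149

Prior × likelihood for each hypothesis:
  Sp. alba: 0.554 × 0.154 = 0.085316
  Sp. viridis: 0.328 × 0.142 = 0.046576
  Sp. caerulea: 0.118 × 0.195 = 0.02301
Normalizing constant = 0.154902.
P(Sp. alba | banded) = 0.085316/0.154902 ≈ 0.551
P(Sp. viridis | banded) = 0.046576/0.154902 ≈ 0.301
P(Sp. caerulea | banded) = 0.02301/0.154902 ≈ 0.149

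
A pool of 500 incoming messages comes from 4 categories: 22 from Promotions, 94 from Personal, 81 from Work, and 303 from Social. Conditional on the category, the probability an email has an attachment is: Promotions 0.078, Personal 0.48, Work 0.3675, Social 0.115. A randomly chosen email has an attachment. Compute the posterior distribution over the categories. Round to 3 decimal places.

By Bayes' rule, posterior ∝ prior × likelihood:
  Promotions: 0.044 × 0.078 = 0.003432
  Personal: 0.188 × 0.48 = 0.09024
  Work: 0.162 × 0.3675 = 0.059535
  Social: 0.606 × 0.115 = 0.06969
Sum = 0.222897.
P(Promotions | attachment) = 0.003432/0.222897 ≈ 0.015
P(Personal | attachment) = 0.09024/0.222897 ≈ 0.405
P(Work | attachment) = 0.059535/0.222897 ≈ 0.267
P(Social | attachment) = 0.06969/0.222897 ≈ 0.313

Promotions 0.015, Personal 0.405, Work 0.267, Social 0.313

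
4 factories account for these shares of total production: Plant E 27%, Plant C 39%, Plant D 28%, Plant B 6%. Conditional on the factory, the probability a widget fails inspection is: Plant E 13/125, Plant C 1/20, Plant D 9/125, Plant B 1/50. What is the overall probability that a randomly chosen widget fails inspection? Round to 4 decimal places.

0.0689

By Bayes' rule, posterior ∝ prior × likelihood:
  Plant E: 0.27 × 0.104 = 0.02808
  Plant C: 0.39 × 0.05 = 0.0195
  Plant D: 0.28 × 0.072 = 0.02016
  Plant B: 0.06 × 0.02 = 0.0012
P(nonconforming) = 0.02808 + 0.0195 + 0.02016 + 0.0012 = 0.06894 → 0.0689.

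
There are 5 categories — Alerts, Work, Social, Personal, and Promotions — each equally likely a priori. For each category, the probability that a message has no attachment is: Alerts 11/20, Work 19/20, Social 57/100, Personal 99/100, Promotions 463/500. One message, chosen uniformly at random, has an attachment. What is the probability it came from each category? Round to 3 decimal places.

Alerts 0.444, Work 0.049, Social 0.424, Personal 0.010, Promotions 0.073

Taking complements, P(attachment | each) = Alerts 0.45, Work 0.05, Social 0.43, Personal 0.01, Promotions 0.074.
Since the prior is uniform, the posterior is proportional to the likelihood:
  Alerts: 0.45
  Work: 0.05
  Social: 0.43
  Personal: 0.01
  Promotions: 0.074
Normalizing constant = 1.014.
P(Alerts | attachment) = 0.45/1.014 ≈ 0.444
P(Work | attachment) = 0.05/1.014 ≈ 0.049
P(Social | attachment) = 0.43/1.014 ≈ 0.424
P(Personal | attachment) = 0.01/1.014 ≈ 0.010
P(Promotions | attachment) = 0.074/1.014 ≈ 0.073
(Check: 0.444+0.049+0.424+0.010+0.073 = 1.000.)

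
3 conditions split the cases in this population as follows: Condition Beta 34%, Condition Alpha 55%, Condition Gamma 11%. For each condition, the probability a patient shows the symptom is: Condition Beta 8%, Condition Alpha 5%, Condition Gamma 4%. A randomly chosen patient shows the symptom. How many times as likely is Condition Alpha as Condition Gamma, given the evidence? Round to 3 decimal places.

6.250

Prior × likelihood for each hypothesis:
  Condition Beta: 0.34 × 0.08 = 0.0272
  Condition Alpha: 0.55 × 0.05 = 0.0275
  Condition Gamma: 0.11 × 0.04 = 0.0044
Sum = 0.0591.
The ratio is 0.0275 / 0.0044 (the normalizer cancels) = 6.250.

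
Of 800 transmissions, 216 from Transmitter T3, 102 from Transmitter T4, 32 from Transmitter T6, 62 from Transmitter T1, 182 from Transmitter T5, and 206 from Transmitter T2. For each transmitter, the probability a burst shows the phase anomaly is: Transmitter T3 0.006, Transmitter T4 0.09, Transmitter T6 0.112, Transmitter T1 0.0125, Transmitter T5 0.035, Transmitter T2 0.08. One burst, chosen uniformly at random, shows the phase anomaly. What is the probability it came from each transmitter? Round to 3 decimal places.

Compute prior × likelihood for every hypothesis:
  Transmitter T3: 0.27 × 0.006 = 0.00162
  Transmitter T4: 0.1275 × 0.09 = 0.011475
  Transmitter T6: 0.04 × 0.112 = 0.00448
  Transmitter T1: 0.0775 × 0.0125 = 0.00096875
  Transmitter T5: 0.2275 × 0.035 = 0.0079625
  Transmitter T2: 0.2575 × 0.08 = 0.0206
Sum = 0.04710625.
P(Transmitter T3 | anomaly) = 0.00162/0.04710625 ≈ 0.034
P(Transmitter T4 | anomaly) = 0.011475/0.04710625 ≈ 0.244
P(Transmitter T6 | anomaly) = 0.00448/0.04710625 ≈ 0.095
P(Transmitter T1 | anomaly) = 0.00096875/0.04710625 ≈ 0.021
P(Transmitter T5 | anomaly) = 0.0079625/0.04710625 ≈ 0.169
P(Transmitter T2 | anomaly) = 0.0206/0.04710625 ≈ 0.437

Transmitter T3 0.034, Transmitter T4 0.244, Transmitter T6 0.095, Transmitter T1 0.021, Transmitter T5 0.169, Transmitter T2 0.437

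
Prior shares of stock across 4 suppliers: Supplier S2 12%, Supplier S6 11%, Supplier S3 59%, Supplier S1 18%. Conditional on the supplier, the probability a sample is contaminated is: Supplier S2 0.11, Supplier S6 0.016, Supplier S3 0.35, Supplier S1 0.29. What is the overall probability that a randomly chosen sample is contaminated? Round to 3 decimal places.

0.274

Prior × likelihood for each hypothesis:
  Supplier S2: 0.12 × 0.11 = 0.0132
  Supplier S6: 0.11 × 0.016 = 0.00176
  Supplier S3: 0.59 × 0.35 = 0.2065
  Supplier S1: 0.18 × 0.29 = 0.0522
P(contaminated) = 0.0132 + 0.00176 + 0.2065 + 0.0522 = 0.27366 → 0.274.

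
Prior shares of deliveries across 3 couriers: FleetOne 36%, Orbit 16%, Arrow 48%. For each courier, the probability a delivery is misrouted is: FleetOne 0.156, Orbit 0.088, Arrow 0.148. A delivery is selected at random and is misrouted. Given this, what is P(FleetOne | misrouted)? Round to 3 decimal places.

0.398

Unnormalized posteriors (prior × likelihood):
  FleetOne: 0.36 × 0.156 = 0.05616
  Orbit: 0.16 × 0.088 = 0.01408
  Arrow: 0.48 × 0.148 = 0.07104
Sum = 0.14128.
P(FleetOne | evidence) = 0.05616 / 0.14128 ≈ 0.398.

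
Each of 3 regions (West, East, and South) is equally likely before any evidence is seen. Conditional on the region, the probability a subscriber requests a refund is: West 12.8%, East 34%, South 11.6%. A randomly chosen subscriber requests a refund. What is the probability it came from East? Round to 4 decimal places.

Since the prior is uniform, the posterior is proportional to the likelihood:
  West: 0.128
  East: 0.34
  South: 0.116
Total = 0.584.
P(East | evidence) = 0.34 / 0.584 ≈ 0.5822.

0.5822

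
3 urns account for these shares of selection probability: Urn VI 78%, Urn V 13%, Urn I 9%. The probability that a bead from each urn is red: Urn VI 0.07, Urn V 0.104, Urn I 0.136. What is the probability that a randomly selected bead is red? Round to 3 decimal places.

0.080

Prior × likelihood for each hypothesis:
  Urn VI: 0.78 × 0.07 = 0.0546
  Urn V: 0.13 × 0.104 = 0.01352
  Urn I: 0.09 × 0.136 = 0.01224
P(red) = 0.0546 + 0.01352 + 0.01224 = 0.08036 → 0.080.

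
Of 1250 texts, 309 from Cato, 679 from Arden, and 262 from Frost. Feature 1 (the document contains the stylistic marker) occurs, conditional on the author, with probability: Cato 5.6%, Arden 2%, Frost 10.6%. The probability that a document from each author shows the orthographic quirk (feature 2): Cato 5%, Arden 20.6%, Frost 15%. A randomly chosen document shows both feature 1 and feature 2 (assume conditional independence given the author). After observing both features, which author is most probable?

By Bayes' rule, posterior ∝ prior × likelihood:
  Cato: 0.2472 × 0.056 × 0.05 = 0.00069216
  Arden: 0.5432 × 0.02 × 0.206 = 0.002237984
  Frost: 0.2096 × 0.106 × 0.15 = 0.00333264
Sum = 0.006262784.
Largest term belongs to Frost, so Frost is most probable.

Frost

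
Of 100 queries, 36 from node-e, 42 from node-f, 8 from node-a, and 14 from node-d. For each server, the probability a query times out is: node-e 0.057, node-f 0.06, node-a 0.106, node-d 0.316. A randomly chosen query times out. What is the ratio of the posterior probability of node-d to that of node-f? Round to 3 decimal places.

By Bayes' rule, posterior ∝ prior × likelihood:
  node-e: 0.36 × 0.057 = 0.02052
  node-f: 0.42 × 0.06 = 0.0252
  node-a: 0.08 × 0.106 = 0.00848
  node-d: 0.14 × 0.316 = 0.04424
Normalizing constant = 0.09844.
The ratio is 0.04424 / 0.0252 (the normalizer cancels) = 1.756.

1.756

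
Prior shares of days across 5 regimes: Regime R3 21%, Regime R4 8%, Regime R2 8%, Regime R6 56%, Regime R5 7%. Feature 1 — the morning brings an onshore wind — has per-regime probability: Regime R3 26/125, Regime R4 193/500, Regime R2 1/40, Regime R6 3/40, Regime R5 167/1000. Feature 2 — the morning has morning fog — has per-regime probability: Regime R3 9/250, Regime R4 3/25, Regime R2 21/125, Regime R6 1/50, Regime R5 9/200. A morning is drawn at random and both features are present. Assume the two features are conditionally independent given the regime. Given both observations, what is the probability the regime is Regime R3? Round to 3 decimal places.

0.225

Unnormalized posteriors (prior × likelihood):
  Regime R3: 0.21 × 0.208 × 0.036 = 0.00157248
  Regime R4: 0.08 × 0.386 × 0.12 = 0.0037056
  Regime R2: 0.08 × 0.025 × 0.168 = 0.000336
  Regime R6: 0.56 × 0.075 × 0.02 = 0.00084
  Regime R5: 0.07 × 0.167 × 0.045 = 0.00052605
Total = 0.00698013.
P(Regime R3 | evidence) = 0.00157248 / 0.00698013 ≈ 0.225.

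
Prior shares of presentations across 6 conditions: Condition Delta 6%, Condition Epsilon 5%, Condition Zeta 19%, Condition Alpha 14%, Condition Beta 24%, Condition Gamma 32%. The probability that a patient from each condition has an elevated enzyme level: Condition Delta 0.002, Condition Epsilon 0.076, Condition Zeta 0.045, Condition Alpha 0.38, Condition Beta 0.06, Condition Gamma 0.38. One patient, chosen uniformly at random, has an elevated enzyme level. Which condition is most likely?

Condition Gamma

By Bayes' rule, posterior ∝ prior × likelihood:
  Condition Delta: 0.06 × 0.002 = 0.00012
  Condition Epsilon: 0.05 × 0.076 = 0.0038
  Condition Zeta: 0.19 × 0.045 = 0.00855
  Condition Alpha: 0.14 × 0.38 = 0.0532
  Condition Beta: 0.24 × 0.06 = 0.0144
  Condition Gamma: 0.32 × 0.38 = 0.1216
Normalizing constant = 0.20167.
Largest term belongs to Condition Gamma, so Condition Gamma is most probable.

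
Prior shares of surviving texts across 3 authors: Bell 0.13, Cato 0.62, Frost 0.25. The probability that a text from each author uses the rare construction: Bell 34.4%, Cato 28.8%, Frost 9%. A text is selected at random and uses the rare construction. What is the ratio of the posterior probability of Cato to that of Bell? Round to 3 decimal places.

Compute prior × likelihood for every hypothesis:
  Bell: 0.13 × 0.344 = 0.04472
  Cato: 0.62 × 0.288 = 0.17856
  Frost: 0.25 × 0.09 = 0.0225
Sum = 0.24578.
The ratio is 0.17856 / 0.04472 (the normalizer cancels) = 3.993.

3.993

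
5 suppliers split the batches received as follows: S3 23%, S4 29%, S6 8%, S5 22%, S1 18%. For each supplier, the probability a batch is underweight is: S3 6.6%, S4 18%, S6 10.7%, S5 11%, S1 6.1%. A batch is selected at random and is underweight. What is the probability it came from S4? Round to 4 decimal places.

0.4698

Compute prior × likelihood for every hypothesis:
  S3: 0.23 × 0.066 = 0.01518
  S4: 0.29 × 0.18 = 0.0522
  S6: 0.08 × 0.107 = 0.00856
  S5: 0.22 × 0.11 = 0.0242
  S1: 0.18 × 0.061 = 0.01098
Total = 0.11112.
P(S4 | evidence) = 0.0522 / 0.11112 ≈ 0.4698.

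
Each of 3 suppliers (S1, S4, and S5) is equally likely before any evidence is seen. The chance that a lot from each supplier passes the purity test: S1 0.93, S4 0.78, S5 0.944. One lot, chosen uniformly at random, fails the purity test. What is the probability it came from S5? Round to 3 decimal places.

Taking complements, P(off-spec | each) = S1 0.07, S4 0.22, S5 0.056.
Since the prior is uniform, the posterior is proportional to the likelihood:
  S1: 0.07
  S4: 0.22
  S5: 0.056
Sum = 0.346.
P(S5 | evidence) = 0.056 / 0.346 ≈ 0.162.

0.162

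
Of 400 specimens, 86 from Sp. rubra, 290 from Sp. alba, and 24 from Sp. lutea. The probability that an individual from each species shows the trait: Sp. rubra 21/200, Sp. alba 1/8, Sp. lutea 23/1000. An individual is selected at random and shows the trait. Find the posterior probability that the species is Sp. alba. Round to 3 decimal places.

Prior × likelihood for each hypothesis:
  Sp. rubra: 0.215 × 0.105 = 0.022575
  Sp. alba: 0.725 × 0.125 = 0.090625
  Sp. lutea: 0.06 × 0.023 = 0.00138
Total = 0.11458.
P(Sp. alba | evidence) = 0.090625 / 0.11458 ≈ 0.791.

0.791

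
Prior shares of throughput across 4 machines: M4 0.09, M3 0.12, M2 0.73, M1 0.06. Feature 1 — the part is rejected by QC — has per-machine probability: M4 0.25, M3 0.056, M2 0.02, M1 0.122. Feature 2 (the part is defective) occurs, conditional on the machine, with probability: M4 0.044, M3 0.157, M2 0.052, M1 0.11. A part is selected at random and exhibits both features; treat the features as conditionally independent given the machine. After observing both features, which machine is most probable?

M3

Unnormalized posteriors (prior × likelihood):
  M4: 0.09 × 0.25 × 0.044 = 0.00099
  M3: 0.12 × 0.056 × 0.157 = 0.00105504
  M2: 0.73 × 0.02 × 0.052 = 0.0007592
  M1: 0.06 × 0.122 × 0.11 = 0.0008052
Sum = 0.00360944.
Largest term belongs to M3, so M3 is most probable.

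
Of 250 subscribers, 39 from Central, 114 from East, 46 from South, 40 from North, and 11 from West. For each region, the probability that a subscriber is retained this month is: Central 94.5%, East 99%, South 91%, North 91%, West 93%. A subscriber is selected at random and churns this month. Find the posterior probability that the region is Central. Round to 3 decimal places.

Taking complements, P(churn | each) = Central 0.055, East 0.01, South 0.09, North 0.09, West 0.07.
Prior × likelihood for each hypothesis:
  Central: 0.156 × 0.055 = 0.00858
  East: 0.456 × 0.01 = 0.00456
  South: 0.184 × 0.09 = 0.01656
  North: 0.16 × 0.09 = 0.0144
  West: 0.044 × 0.07 = 0.00308
Sum = 0.04718.
P(Central | evidence) = 0.00858 / 0.04718 ≈ 0.182.

0.182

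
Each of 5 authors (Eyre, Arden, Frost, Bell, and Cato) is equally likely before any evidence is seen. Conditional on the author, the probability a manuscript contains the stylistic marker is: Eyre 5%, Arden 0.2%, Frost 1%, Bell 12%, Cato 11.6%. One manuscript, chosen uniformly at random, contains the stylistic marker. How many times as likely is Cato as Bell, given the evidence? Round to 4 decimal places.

Since the prior is uniform, the posterior is proportional to the likelihood:
  Eyre: 0.05
  Arden: 0.002
  Frost: 0.01
  Bell: 0.12
  Cato: 0.116
Sum = 0.298.
The ratio is 0.116 / 0.12 (the normalizer cancels) = 0.9667.

0.9667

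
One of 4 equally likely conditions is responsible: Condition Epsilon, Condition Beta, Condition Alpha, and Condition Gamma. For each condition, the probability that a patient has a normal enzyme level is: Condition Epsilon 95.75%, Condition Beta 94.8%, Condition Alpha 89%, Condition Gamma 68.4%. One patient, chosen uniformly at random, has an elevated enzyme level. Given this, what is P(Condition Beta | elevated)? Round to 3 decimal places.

0.100

Taking complements, P(elevated | each) = Condition Epsilon 0.0425, Condition Beta 0.052, Condition Alpha 0.11, Condition Gamma 0.316.
With a uniform prior (1/4 each), posterior ∝ likelihood:
  Condition Epsilon: 0.0425
  Condition Beta: 0.052
  Condition Alpha: 0.11
  Condition Gamma: 0.316
Sum = 0.5205.
P(Condition Beta | evidence) = 0.052 / 0.5205 ≈ 0.100.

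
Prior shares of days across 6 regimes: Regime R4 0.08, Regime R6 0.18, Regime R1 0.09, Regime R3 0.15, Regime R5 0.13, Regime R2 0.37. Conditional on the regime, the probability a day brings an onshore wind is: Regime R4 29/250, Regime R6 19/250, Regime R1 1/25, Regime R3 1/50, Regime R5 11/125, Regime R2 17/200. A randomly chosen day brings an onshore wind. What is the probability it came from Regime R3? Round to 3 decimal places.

Compute prior × likelihood for every hypothesis:
  Regime R4: 0.08 × 0.116 = 0.00928
  Regime R6: 0.18 × 0.076 = 0.01368
  Regime R1: 0.09 × 0.04 = 0.0036
  Regime R3: 0.15 × 0.02 = 0.003
  Regime R5: 0.13 × 0.088 = 0.01144
  Regime R2: 0.37 × 0.085 = 0.03145
Normalizing constant = 0.07245.
P(Regime R3 | evidence) = 0.003 / 0.07245 ≈ 0.041.

0.041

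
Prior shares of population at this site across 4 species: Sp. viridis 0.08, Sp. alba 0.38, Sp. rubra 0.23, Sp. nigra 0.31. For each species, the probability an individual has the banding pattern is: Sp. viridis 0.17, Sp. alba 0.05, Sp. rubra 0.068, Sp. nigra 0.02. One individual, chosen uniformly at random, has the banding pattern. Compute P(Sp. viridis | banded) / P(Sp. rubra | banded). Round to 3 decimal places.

Compute prior × likelihood for every hypothesis:
  Sp. viridis: 0.08 × 0.17 = 0.0136
  Sp. alba: 0.38 × 0.05 = 0.019
  Sp. rubra: 0.23 × 0.068 = 0.01564
  Sp. nigra: 0.31 × 0.02 = 0.0062
Sum = 0.05444.
The ratio is 0.0136 / 0.01564 (the normalizer cancels) = 0.870.

0.870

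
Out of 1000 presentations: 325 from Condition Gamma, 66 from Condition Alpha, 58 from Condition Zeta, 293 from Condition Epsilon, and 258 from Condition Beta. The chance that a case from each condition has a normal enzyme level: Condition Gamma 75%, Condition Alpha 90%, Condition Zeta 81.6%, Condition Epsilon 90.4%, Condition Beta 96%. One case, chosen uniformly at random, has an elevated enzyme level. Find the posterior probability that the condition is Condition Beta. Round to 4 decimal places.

Taking complements, P(elevated | each) = Condition Gamma 0.25, Condition Alpha 0.1, Condition Zeta 0.184, Condition Epsilon 0.096, Condition Beta 0.04.
Prior × likelihood for each hypothesis:
  Condition Gamma: 0.325 × 0.25 = 0.08125
  Condition Alpha: 0.066 × 0.1 = 0.0066
  Condition Zeta: 0.058 × 0.184 = 0.010672
  Condition Epsilon: 0.293 × 0.096 = 0.028128
  Condition Beta: 0.258 × 0.04 = 0.01032
Sum = 0.13697.
P(Condition Beta | evidence) = 0.01032 / 0.13697 ≈ 0.0753.

0.0753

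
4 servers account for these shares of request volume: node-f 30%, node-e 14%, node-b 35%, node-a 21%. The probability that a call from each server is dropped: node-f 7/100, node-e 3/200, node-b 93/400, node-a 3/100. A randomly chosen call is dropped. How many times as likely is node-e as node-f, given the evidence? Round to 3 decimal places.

0.100

Unnormalized posteriors (prior × likelihood):
  node-f: 0.3 × 0.07 = 0.021
  node-e: 0.14 × 0.015 = 0.0021
  node-b: 0.35 × 0.2325 = 0.081375
  node-a: 0.21 × 0.03 = 0.0063
Sum = 0.110775.
The ratio is 0.0021 / 0.021 (the normalizer cancels) = 0.100.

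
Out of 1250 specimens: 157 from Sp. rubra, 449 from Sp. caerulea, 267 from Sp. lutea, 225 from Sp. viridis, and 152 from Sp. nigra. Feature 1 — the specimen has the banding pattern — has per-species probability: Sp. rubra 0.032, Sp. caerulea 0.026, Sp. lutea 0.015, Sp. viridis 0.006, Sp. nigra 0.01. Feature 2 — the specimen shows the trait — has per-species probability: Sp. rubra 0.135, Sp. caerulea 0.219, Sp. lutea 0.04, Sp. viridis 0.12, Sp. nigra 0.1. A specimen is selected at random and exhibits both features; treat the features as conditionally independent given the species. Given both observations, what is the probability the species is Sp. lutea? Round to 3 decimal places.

By Bayes' rule, posterior ∝ prior × likelihood:
  Sp. rubra: 0.1256 × 0.032 × 0.135 = 0.000542592
  Sp. caerulea: 0.3592 × 0.026 × 0.219 = 0.0020452848
  Sp. lutea: 0.2136 × 0.015 × 0.04 = 0.00012816
  Sp. viridis: 0.18 × 0.006 × 0.12 = 0.0001296
  Sp. nigra: 0.1216 × 0.01 × 0.1 = 0.0001216
Sum = 0.0029672368.
P(Sp. lutea | evidence) = 0.00012816 / 0.0029672368 ≈ 0.043.

0.043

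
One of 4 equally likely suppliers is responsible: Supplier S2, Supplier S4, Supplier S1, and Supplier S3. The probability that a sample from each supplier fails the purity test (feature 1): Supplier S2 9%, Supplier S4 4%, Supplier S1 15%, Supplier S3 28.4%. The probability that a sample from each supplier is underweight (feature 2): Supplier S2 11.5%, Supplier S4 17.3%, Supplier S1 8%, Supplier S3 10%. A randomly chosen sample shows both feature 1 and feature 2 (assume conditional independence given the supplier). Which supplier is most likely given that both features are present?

Supplier S3

Since the prior is uniform, the posterior is proportional to the likelihood:
  Supplier S2: 0.09 × 0.115 = 0.01035
  Supplier S4: 0.04 × 0.173 = 0.00692
  Supplier S1: 0.15 × 0.08 = 0.012
  Supplier S3: 0.284 × 0.1 = 0.0284
Total = 0.05767.
Largest term belongs to Supplier S3, so Supplier S3 is most probable.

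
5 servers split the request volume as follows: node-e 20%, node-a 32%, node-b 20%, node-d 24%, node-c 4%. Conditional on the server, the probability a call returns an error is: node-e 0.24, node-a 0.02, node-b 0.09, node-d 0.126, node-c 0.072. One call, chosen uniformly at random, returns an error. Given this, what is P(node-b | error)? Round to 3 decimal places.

Prior × likelihood for each hypothesis:
  node-e: 0.2 × 0.24 = 0.048
  node-a: 0.32 × 0.02 = 0.0064
  node-b: 0.2 × 0.09 = 0.018
  node-d: 0.24 × 0.126 = 0.03024
  node-c: 0.04 × 0.072 = 0.00288
Normalizing constant = 0.10552.
P(node-b | evidence) = 0.018 / 0.10552 ≈ 0.171.

0.171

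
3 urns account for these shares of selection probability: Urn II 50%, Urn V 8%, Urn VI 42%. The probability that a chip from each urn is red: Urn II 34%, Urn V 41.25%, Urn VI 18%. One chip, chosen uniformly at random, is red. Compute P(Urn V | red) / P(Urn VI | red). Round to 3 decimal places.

Unnormalized posteriors (prior × likelihood):
  Urn II: 0.5 × 0.34 = 0.17
  Urn V: 0.08 × 0.4125 = 0.033
  Urn VI: 0.42 × 0.18 = 0.0756
Normalizing constant = 0.2786.
The ratio is 0.033 / 0.0756 (the normalizer cancels) = 0.437.

0.437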